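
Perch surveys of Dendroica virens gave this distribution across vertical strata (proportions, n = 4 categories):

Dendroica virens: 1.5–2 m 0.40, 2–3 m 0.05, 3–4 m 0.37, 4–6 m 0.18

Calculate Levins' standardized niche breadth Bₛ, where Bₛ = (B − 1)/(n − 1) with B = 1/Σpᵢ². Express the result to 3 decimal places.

Σpᵢ² = 0.40² + 0.05² + 0.37² + 0.18² = 0.1600 + 0.0025 + 0.1369 + 0.0324 = 0.3318
B = 1 / 0.3318 = 3.01386
Bₛ = (B − 1)/(n − 1) = (3.01386 − 1)/(4 − 1) = 2.01386/3 = 0.67129

0.671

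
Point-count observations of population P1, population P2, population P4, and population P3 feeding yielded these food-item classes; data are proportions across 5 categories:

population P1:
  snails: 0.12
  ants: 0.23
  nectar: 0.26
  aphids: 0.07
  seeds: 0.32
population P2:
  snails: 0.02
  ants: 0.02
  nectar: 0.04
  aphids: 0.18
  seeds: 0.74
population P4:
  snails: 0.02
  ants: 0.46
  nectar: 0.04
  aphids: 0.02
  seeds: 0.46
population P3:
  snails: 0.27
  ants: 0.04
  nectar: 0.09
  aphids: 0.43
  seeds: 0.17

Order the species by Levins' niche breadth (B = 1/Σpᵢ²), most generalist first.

population P1 > population P3 > population P4 > population P2

Σp_P1ᵢ² = 0.12² + 0.23² + 0.26² + 0.07² + 0.32² = 0.0144 + 0.0529 + 0.0676 + 0.0049 + 0.1024 = 0.2422
B_P1 = 1 / 0.2422 = 4.1288
Σp_P2ᵢ² = 0.02² + 0.02² + 0.04² + 0.18² + 0.74² = 0.0004 + 0.0004 + 0.0016 + 0.0324 + 0.5476 = 0.5824
B_P2 = 1 / 0.5824 = 1.7170
Σp_P4ᵢ² = 0.02² + 0.46² + 0.04² + 0.02² + 0.46² = 0.0004 + 0.2116 + 0.0016 + 0.0004 + 0.2116 = 0.4256
B_P4 = 1 / 0.4256 = 2.3496
Σp_P3ᵢ² = 0.27² + 0.04² + 0.09² + 0.43² + 0.17² = 0.0729 + 0.0016 + 0.0081 + 0.1849 + 0.0289 = 0.2964
B_P3 = 1 / 0.2964 = 3.3738
Ranking by B (broadest → narrowest): population P1 (4.13) > population P3 (3.37) > population P4 (2.35) > population P2 (1.72)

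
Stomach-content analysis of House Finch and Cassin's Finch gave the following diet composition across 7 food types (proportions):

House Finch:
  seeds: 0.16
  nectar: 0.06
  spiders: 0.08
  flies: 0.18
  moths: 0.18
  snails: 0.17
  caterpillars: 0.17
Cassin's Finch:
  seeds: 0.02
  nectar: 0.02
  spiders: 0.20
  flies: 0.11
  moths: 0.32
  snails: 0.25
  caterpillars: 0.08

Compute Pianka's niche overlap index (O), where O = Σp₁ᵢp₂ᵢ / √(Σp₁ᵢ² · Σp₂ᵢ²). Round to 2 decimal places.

Σ p₁ᵢp₂ᵢ = 0.0032 + 0.0012 + 0.0160 + 0.0198 + 0.0576 + 0.0425 + 0.0136 = 0.1539
Σp_1ᵢ² = 0.16² + 0.06² + 0.08² + 0.18² + 0.18² + 0.17² + 0.17² = 0.0256 + 0.0036 + 0.0064 + 0.0324 + 0.0324 + 0.0289 + 0.0289 = 0.1582
Σp_2ᵢ² = 0.02² + 0.02² + 0.20² + 0.11² + 0.32² + 0.25² + 0.08² = 0.0004 + 0.0004 + 0.0400 + 0.0121 + 0.1024 + 0.0625 + 0.0064 = 0.2242
O = 0.1539 / √(0.1582 × 0.2242) = 0.1539 / 0.18833 = 0.8172

0.82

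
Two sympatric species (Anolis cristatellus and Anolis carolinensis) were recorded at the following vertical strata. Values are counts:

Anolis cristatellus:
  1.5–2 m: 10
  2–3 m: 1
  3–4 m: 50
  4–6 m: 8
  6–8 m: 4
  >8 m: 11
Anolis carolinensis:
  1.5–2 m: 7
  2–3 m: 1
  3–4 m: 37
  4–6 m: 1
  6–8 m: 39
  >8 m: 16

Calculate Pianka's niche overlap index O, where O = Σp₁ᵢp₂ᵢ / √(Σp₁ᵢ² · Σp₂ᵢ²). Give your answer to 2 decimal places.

Proportions for Anolis cristatellus (n=84): 10/84=0.1190, 1/84=0.0119, 50/84=0.5952, 8/84=0.0952, 4/84=0.0476, 11/84=0.1310
Proportions for Anolis carolinensis (n=101): 7/101=0.0693, 1/101=0.0099, 37/101=0.3663, 1/101=0.0099, 39/101=0.3861, 16/101=0.1584
Σ p₁ᵢp₂ᵢ = 0.008247 + 0.000118 + 0.218022 + 0.000942 + 0.018378 + 0.020750 = 0.266457
Σp_1ᵢ² = 0.1190² + 0.0119² + 0.5952² + 0.0952² + 0.0476² + 0.1310² = 0.014161 + 0.000142 + 0.354263 + 0.009063 + 0.002266 + 0.017161 = 0.397056
Σp_2ᵢ² = 0.0693² + 0.0099² + 0.3663² + 0.0099² + 0.3861² + 0.1584² = 0.004802 + 0.000098 + 0.134176 + 0.000098 + 0.149073 + 0.025091 = 0.313338
O = 0.266457 / √(0.397056 × 0.313338) = 0.266457 / 0.3527219 = 0.7554

0.76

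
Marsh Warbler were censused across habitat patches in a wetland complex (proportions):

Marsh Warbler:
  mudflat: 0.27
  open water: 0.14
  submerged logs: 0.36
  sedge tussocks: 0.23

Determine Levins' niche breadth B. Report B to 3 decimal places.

3.636

Σpᵢ² = 0.27² + 0.14² + 0.36² + 0.23² = 0.0729 + 0.0196 + 0.1296 + 0.0529 = 0.2750
B = 1 / 0.2750 = 3.63636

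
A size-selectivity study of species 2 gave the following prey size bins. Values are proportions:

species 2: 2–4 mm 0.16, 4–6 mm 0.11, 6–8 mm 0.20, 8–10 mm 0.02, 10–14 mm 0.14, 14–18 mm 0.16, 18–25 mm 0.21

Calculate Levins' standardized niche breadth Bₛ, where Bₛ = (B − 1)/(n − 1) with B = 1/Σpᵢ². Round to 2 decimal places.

Σpᵢ² = 0.16² + 0.11² + 0.20² + 0.02² + 0.14² + 0.16² + 0.21² = 0.0256 + 0.0121 + 0.0400 + 0.0004 + 0.0196 + 0.0256 + 0.0441 = 0.1674
B = 1 / 0.1674 = 5.9737
Bₛ = (B − 1)/(n − 1) = (5.9737 − 1)/(7 − 1) = 4.9737/6 = 0.8290

0.83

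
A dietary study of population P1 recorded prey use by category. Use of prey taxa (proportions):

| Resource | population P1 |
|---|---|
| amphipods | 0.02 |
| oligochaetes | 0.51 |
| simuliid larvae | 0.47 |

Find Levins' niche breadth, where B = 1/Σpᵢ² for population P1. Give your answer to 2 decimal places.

Σpᵢ² = 0.02² + 0.51² + 0.47² = 0.0004 + 0.2601 + 0.2209 = 0.4814
B = 1 / 0.4814 = 2.0773

2.08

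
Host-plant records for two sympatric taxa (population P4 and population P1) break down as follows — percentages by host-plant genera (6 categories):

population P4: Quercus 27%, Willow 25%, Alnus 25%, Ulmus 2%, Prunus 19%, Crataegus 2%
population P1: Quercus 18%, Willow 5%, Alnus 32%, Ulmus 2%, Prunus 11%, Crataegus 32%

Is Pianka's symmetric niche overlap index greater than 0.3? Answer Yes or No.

Convert percentages to proportions (divide by 100).
Σ p₁ᵢp₂ᵢ = 0.0486 + 0.0125 + 0.0800 + 0.0004 + 0.0209 + 0.0064 = 0.1688
Σp_1ᵢ² = 0.27² + 0.25² + 0.25² + 0.02² + 0.19² + 0.02² = 0.0729 + 0.0625 + 0.0625 + 0.0004 + 0.0361 + 0.0004 = 0.2348
Σp_2ᵢ² = 0.18² + 0.05² + 0.32² + 0.02² + 0.11² + 0.32² = 0.0324 + 0.0025 + 0.1024 + 0.0004 + 0.0121 + 0.1024 = 0.2522
O = 0.1688 / √(0.2348 × 0.2522) = 0.1688 / 0.24334 = 0.6937
O = 0.6937 > 0.3 → Yes.

Yes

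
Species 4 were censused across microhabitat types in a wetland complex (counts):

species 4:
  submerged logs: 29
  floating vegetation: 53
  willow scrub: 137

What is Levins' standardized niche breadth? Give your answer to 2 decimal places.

0.57

Proportions for species 4 (n=219): 29/219=0.1324, 53/219=0.2420, 137/219=0.6256
Σpᵢ² = 0.1324² + 0.2420² + 0.6256² = 0.017530 + 0.058564 + 0.391375 = 0.467469
B = 1 / 0.467469 = 2.1392
Bₛ = (B − 1)/(n − 1) = (2.1392 − 1)/(3 − 1) = 1.1392/2 = 0.5696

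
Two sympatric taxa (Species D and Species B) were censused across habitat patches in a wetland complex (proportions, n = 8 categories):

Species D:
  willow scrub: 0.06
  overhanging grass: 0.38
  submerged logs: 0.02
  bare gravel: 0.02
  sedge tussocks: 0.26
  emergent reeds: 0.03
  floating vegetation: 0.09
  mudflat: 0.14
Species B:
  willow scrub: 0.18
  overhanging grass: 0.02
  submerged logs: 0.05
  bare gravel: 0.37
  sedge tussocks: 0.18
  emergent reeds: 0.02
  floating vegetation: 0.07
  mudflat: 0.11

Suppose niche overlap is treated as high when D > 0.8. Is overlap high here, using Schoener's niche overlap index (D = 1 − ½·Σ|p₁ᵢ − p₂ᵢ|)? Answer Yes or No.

Σ|p₁ᵢ − p₂ᵢ| = 0.12 + 0.36 + 0.03 + 0.35 + 0.08 + 0.01 + 0.02 + 0.03 = 1.00
D = 1 − ½ × 1.00 = 1 − 0.500 = 0.5000
D = 0.5000 < 0.8 → No.

No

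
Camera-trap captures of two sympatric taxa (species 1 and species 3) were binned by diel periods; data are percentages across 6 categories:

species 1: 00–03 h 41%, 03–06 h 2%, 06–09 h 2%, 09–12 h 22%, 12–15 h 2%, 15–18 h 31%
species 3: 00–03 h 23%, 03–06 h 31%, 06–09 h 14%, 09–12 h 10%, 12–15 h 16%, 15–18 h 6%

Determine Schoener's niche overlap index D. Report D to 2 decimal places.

Convert percentages to proportions (divide by 100).
Σ|p₁ᵢ − p₂ᵢ| = 0.18 + 0.29 + 0.12 + 0.12 + 0.14 + 0.25 = 1.10
D = 1 − ½ × 1.10 = 1 − 0.550 = 0.4500

0.45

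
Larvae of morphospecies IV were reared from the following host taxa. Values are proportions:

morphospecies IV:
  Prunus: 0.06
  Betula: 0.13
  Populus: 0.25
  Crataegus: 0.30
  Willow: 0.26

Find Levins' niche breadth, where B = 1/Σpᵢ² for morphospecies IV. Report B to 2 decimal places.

Σpᵢ² = 0.06² + 0.13² + 0.25² + 0.30² + 0.26² = 0.0036 + 0.0169 + 0.0625 + 0.0900 + 0.0676 = 0.2406
B = 1 / 0.2406 = 4.1563

4.16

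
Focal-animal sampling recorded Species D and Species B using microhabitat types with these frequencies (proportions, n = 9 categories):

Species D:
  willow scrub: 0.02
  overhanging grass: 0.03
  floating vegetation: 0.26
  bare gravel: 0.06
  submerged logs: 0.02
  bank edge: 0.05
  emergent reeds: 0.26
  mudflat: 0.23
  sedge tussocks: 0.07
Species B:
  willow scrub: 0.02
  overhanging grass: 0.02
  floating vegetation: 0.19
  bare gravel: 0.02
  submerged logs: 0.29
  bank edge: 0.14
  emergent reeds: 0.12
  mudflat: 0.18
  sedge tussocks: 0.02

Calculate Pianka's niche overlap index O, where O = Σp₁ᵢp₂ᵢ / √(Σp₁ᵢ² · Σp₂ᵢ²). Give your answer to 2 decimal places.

0.71

Σ p₁ᵢp₂ᵢ = 0.0004 + 0.0006 + 0.0494 + 0.0012 + 0.0058 + 0.0070 + 0.0312 + 0.0414 + 0.0014 = 0.1384
Σp_1ᵢ² = 0.02² + 0.03² + 0.26² + 0.06² + 0.02² + 0.05² + 0.26² + 0.23² + 0.07² = 0.0004 + 0.0009 + 0.0676 + 0.0036 + 0.0004 + 0.0025 + 0.0676 + 0.0529 + 0.0049 = 0.2008
Σp_2ᵢ² = 0.02² + 0.02² + 0.19² + 0.02² + 0.29² + 0.14² + 0.12² + 0.18² + 0.02² = 0.0004 + 0.0004 + 0.0361 + 0.0004 + 0.0841 + 0.0196 + 0.0144 + 0.0324 + 0.0004 = 0.1882
O = 0.1384 / √(0.2008 × 0.1882) = 0.1384 / 0.19440 = 0.7119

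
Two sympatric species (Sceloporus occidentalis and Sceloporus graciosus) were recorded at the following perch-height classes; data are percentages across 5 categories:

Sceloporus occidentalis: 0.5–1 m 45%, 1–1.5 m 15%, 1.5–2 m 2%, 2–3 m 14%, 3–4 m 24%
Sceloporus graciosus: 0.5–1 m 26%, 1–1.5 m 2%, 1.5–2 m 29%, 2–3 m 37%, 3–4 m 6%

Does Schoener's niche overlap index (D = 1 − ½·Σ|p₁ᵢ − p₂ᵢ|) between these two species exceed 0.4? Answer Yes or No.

Convert percentages to proportions (divide by 100).
Σ|p₁ᵢ − p₂ᵢ| = 0.19 + 0.13 + 0.27 + 0.23 + 0.18 = 1.00
D = 1 − ½ × 1.00 = 1 − 0.500 = 0.5000
D = 0.5000 > 0.4 → Yes.

Yes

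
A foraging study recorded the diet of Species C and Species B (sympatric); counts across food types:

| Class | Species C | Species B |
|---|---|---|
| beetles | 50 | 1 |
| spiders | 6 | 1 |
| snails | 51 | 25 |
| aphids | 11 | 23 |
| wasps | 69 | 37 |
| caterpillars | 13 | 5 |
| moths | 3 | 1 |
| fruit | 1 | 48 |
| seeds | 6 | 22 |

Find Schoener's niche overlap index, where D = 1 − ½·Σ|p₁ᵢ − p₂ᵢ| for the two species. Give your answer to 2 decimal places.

Proportions for Species C (n=210): 50/210=0.2381, 6/210=0.0286, 51/210=0.2429, 11/210=0.0524, 69/210=0.3286, 13/210=0.0619, 3/210=0.0143, 1/210=0.0048, 6/210=0.0286
Proportions for Species B (n=163): 1/163=0.0061, 1/163=0.0061, 25/163=0.1534, 23/163=0.1411, 37/163=0.2270, 5/163=0.0307, 1/163=0.0061, 48/163=0.2945, 22/163=0.1350
Σ|p₁ᵢ − p₂ᵢ| = 0.2320 + 0.0225 + 0.0895 + 0.0887 + 0.1016 + 0.0312 + 0.0082 + 0.2897 + 0.1064 = 0.9698
D = 1 − ½ × 0.9698 = 1 − 0.48490 = 0.51510

0.52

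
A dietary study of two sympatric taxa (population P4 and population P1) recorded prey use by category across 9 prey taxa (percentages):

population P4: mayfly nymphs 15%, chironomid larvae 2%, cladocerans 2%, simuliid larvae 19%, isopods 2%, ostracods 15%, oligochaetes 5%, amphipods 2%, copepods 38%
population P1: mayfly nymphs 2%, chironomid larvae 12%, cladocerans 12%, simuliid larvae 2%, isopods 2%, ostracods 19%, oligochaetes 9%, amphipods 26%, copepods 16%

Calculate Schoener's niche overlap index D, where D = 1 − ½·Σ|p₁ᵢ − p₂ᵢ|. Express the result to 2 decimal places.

Convert percentages to proportions (divide by 100).
Σ|p₁ᵢ − p₂ᵢ| = 0.13 + 0.10 + 0.10 + 0.17 + 0.00 + 0.04 + 0.04 + 0.24 + 0.22 = 1.04
D = 1 − ½ × 1.04 = 1 − 0.520 = 0.4800

0.48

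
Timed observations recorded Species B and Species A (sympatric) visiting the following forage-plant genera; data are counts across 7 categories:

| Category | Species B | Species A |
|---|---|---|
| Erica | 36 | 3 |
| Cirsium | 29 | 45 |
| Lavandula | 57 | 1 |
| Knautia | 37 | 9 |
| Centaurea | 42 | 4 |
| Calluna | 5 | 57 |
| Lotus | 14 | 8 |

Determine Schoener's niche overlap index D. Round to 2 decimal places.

Proportions for Species B (n=220): 36/220=0.1636, 29/220=0.1318, 57/220=0.2591, 37/220=0.1682, 42/220=0.1909, 5/220=0.0227, 14/220=0.0636
Proportions for Species A (n=127): 3/127=0.0236, 45/127=0.3543, 1/127=0.0079, 9/127=0.0709, 4/127=0.0315, 57/127=0.4488, 8/127=0.0630
Σ|p₁ᵢ − p₂ᵢ| = 0.1400 + 0.2225 + 0.2512 + 0.0973 + 0.1594 + 0.4261 + 0.0006 = 1.2971
D = 1 − ½ × 1.2971 = 1 − 0.64855 = 0.35145

0.35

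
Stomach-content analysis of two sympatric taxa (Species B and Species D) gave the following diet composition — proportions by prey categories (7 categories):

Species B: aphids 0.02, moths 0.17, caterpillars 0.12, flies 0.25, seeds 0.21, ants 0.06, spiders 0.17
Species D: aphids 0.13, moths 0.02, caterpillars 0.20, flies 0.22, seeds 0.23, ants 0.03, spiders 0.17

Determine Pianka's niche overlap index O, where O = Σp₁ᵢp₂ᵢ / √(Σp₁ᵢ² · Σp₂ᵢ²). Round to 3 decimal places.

0.884

Σ p₁ᵢp₂ᵢ = 0.0026 + 0.0034 + 0.0240 + 0.0550 + 0.0483 + 0.0018 + 0.0289 = 0.1640
Σp_1ᵢ² = 0.02² + 0.17² + 0.12² + 0.25² + 0.21² + 0.06² + 0.17² = 0.0004 + 0.0289 + 0.0144 + 0.0625 + 0.0441 + 0.0036 + 0.0289 = 0.1828
Σp_2ᵢ² = 0.13² + 0.02² + 0.20² + 0.22² + 0.23² + 0.03² + 0.17² = 0.0169 + 0.0004 + 0.0400 + 0.0484 + 0.0529 + 0.0009 + 0.0289 = 0.1884
O = 0.1640 / √(0.1828 × 0.1884) = 0.1640 / 0.185579 = 0.88372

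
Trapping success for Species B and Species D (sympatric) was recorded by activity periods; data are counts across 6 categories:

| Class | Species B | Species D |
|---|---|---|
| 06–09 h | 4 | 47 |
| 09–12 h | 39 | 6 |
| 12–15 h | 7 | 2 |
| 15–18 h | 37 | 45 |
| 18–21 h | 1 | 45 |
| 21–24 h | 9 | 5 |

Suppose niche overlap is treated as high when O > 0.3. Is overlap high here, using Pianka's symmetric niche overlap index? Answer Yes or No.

Yes

Proportions for Species B (n=97): 4/97=0.0412, 39/97=0.4021, 7/97=0.0722, 37/97=0.3814, 1/97=0.0103, 9/97=0.0928
Proportions for Species D (n=150): 47/150=0.3133, 6/150=0.0400, 2/150=0.0133, 45/150=0.3000, 45/150=0.3000, 5/150=0.0333
Σ p₁ᵢp₂ᵢ = 0.012908 + 0.016084 + 0.000960 + 0.114420 + 0.003090 + 0.003090 = 0.150552
Σp_1ᵢ² = 0.0412² + 0.4021² + 0.0722² + 0.3814² + 0.0103² + 0.0928² = 0.001697 + 0.161684 + 0.005213 + 0.145466 + 0.000106 + 0.008612 = 0.322778
Σp_2ᵢ² = 0.3133² + 0.0400² + 0.0133² + 0.3000² + 0.3000² + 0.0333² = 0.098157 + 0.001600 + 0.000177 + 0.090000 + 0.090000 + 0.001109 = 0.281043
O = 0.150552 / √(0.322778 × 0.281043) = 0.150552 / 0.3011885 = 0.4999
O = 0.4999 > 0.3 → Yes.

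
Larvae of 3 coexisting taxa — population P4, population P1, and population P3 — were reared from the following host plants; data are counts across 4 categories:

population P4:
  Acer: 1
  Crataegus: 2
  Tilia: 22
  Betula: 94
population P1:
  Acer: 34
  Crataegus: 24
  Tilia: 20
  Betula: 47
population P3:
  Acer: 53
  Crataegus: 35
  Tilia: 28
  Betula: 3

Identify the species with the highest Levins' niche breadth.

population P1

Proportions for population P4 (n=119): 1/119=0.0084, 2/119=0.0168, 22/119=0.1849, 94/119=0.7899
Proportions for population P1 (n=125): 34/125=0.2720, 24/125=0.1920, 20/125=0.1600, 47/125=0.3760
Proportions for population P3 (n=119): 53/119=0.4454, 35/119=0.2941, 28/119=0.2353, 3/119=0.0252
Σp_P4ᵢ² = 0.0084² + 0.0168² + 0.1849² + 0.7899² = 0.000071 + 0.000282 + 0.034188 + 0.623942 = 0.658483
B_P4 = 1 / 0.658483 = 1.5186
Σp_P1ᵢ² = 0.2720² + 0.1920² + 0.1600² + 0.3760² = 0.073984 + 0.036864 + 0.025600 + 0.141376 = 0.277824
B_P1 = 1 / 0.277824 = 3.5994
Σp_P3ᵢ² = 0.4454² + 0.2941² + 0.2353² + 0.0252² = 0.198381 + 0.086495 + 0.055366 + 0.000635 = 0.340877
B_P3 = 1 / 0.340877 = 2.9336
Highest B → broadest niche (most generalist): population P1 (B = 3.60).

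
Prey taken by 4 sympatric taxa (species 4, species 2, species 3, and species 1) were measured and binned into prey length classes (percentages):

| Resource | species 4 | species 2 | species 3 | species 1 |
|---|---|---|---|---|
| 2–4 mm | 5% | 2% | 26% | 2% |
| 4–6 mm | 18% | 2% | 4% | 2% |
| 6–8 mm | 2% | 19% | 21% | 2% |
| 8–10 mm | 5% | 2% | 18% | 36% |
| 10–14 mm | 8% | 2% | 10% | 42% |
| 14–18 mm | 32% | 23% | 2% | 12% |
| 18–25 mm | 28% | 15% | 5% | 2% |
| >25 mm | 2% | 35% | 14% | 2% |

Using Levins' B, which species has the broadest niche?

species 3

Convert percentages to proportions (divide by 100).
Σp_4ᵢ² = 0.05² + 0.18² + 0.02² + 0.05² + 0.08² + 0.32² + 0.28² + 0.02² = 0.0025 + 0.0324 + 0.0004 + 0.0025 + 0.0064 + 0.1024 + 0.0784 + 0.0004 = 0.2254
B_4 = 1 / 0.2254 = 4.4366
Σp_2ᵢ² = 0.02² + 0.02² + 0.19² + 0.02² + 0.02² + 0.23² + 0.15² + 0.35² = 0.0004 + 0.0004 + 0.0361 + 0.0004 + 0.0004 + 0.0529 + 0.0225 + 0.1225 = 0.2356
B_2 = 1 / 0.2356 = 4.2445
Σp_3ᵢ² = 0.26² + 0.04² + 0.21² + 0.18² + 0.10² + 0.02² + 0.05² + 0.14² = 0.0676 + 0.0016 + 0.0441 + 0.0324 + 0.0100 + 0.0004 + 0.0025 + 0.0196 = 0.1782
B_3 = 1 / 0.1782 = 5.6117
Σp_1ᵢ² = 0.02² + 0.02² + 0.02² + 0.36² + 0.42² + 0.12² + 0.02² + 0.02² = 0.0004 + 0.0004 + 0.0004 + 0.1296 + 0.1764 + 0.0144 + 0.0004 + 0.0004 = 0.3224
B_1 = 1 / 0.3224 = 3.1017
Highest B → broadest niche (most generalist): species 3 (B = 5.61).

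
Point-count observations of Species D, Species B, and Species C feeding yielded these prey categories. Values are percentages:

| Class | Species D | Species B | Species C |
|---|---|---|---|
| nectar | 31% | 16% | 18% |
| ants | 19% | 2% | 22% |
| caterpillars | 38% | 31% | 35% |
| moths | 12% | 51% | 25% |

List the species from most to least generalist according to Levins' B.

Convert percentages to proportions (divide by 100).
Σp_Dᵢ² = 0.31² + 0.19² + 0.38² + 0.12² = 0.0961 + 0.0361 + 0.1444 + 0.0144 = 0.2910
B_D = 1 / 0.2910 = 3.4364
Σp_Bᵢ² = 0.16² + 0.02² + 0.31² + 0.51² = 0.0256 + 0.0004 + 0.0961 + 0.2601 = 0.3822
B_B = 1 / 0.3822 = 2.6164
Σp_Cᵢ² = 0.18² + 0.22² + 0.35² + 0.25² = 0.0324 + 0.0484 + 0.1225 + 0.0625 = 0.2658
B_C = 1 / 0.2658 = 3.7622
Ranking by B (broadest → narrowest): Species C (3.76) > Species D (3.44) > Species B (2.62)

Species C > Species D > Species B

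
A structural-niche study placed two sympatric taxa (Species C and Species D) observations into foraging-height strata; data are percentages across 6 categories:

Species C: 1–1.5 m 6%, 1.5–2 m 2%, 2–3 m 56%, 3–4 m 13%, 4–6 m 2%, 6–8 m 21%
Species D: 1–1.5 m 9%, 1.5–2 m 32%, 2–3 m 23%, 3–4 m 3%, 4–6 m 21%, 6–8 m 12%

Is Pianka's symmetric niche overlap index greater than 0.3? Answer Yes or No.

Yes

Convert percentages to proportions (divide by 100).
Σ p₁ᵢp₂ᵢ = 0.0054 + 0.0064 + 0.1288 + 0.0039 + 0.0042 + 0.0252 = 0.1739
Σp_1ᵢ² = 0.06² + 0.02² + 0.56² + 0.13² + 0.02² + 0.21² = 0.0036 + 0.0004 + 0.3136 + 0.0169 + 0.0004 + 0.0441 = 0.3790
Σp_2ᵢ² = 0.09² + 0.32² + 0.23² + 0.03² + 0.21² + 0.12² = 0.0081 + 0.1024 + 0.0529 + 0.0009 + 0.0441 + 0.0144 = 0.2228
O = 0.1739 / √(0.3790 × 0.2228) = 0.1739 / 0.29059 = 0.5984
O = 0.5984 > 0.3 → Yes.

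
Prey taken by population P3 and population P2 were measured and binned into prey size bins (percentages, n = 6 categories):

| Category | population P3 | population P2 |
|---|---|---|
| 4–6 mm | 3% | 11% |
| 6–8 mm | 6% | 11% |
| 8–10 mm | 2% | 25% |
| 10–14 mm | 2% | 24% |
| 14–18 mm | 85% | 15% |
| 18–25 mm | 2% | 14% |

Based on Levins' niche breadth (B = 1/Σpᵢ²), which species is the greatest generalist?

population P2

Convert percentages to proportions (divide by 100).
Σp_P3ᵢ² = 0.03² + 0.06² + 0.02² + 0.02² + 0.85² + 0.02² = 0.0009 + 0.0036 + 0.0004 + 0.0004 + 0.7225 + 0.0004 = 0.7282
B_P3 = 1 / 0.7282 = 1.3732
Σp_P2ᵢ² = 0.11² + 0.11² + 0.25² + 0.24² + 0.15² + 0.14² = 0.0121 + 0.0121 + 0.0625 + 0.0576 + 0.0225 + 0.0196 = 0.1864
B_P2 = 1 / 0.1864 = 5.3648
Highest B → broadest niche (most generalist): population P2 (B = 5.36).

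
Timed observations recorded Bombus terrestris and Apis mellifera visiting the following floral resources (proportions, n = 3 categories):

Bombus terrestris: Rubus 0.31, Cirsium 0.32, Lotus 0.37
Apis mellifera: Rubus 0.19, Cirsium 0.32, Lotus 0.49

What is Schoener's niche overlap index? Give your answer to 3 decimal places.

Σ|p₁ᵢ − p₂ᵢ| = 0.12 + 0.00 + 0.12 = 0.24
D = 1 − ½ × 0.24 = 1 − 0.120 = 0.88000

0.880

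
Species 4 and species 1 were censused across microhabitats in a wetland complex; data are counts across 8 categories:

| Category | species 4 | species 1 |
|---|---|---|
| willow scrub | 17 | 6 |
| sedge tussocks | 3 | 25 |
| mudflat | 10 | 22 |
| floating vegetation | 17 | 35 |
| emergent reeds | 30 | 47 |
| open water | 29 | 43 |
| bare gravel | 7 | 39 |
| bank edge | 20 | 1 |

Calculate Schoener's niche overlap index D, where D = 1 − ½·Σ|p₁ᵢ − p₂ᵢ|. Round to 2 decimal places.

Proportions for species 4 (n=133): 17/133=0.1278, 3/133=0.0226, 10/133=0.0752, 17/133=0.1278, 30/133=0.2256, 29/133=0.2180, 7/133=0.0526, 20/133=0.1504
Proportions for species 1 (n=218): 6/218=0.0275, 25/218=0.1147, 22/218=0.1009, 35/218=0.1606, 47/218=0.2156, 43/218=0.1972, 39/218=0.1789, 1/218=0.0046
Σ|p₁ᵢ − p₂ᵢ| = 0.1003 + 0.0921 + 0.0257 + 0.0328 + 0.0100 + 0.0208 + 0.1263 + 0.1458 = 0.5538
D = 1 − ½ × 0.5538 = 1 − 0.27690 = 0.72310

0.72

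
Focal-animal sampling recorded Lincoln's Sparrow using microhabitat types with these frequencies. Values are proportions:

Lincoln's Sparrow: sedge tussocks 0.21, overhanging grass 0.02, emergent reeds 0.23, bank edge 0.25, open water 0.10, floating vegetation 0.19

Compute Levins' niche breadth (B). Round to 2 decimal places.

Σpᵢ² = 0.21² + 0.02² + 0.23² + 0.25² + 0.10² + 0.19² = 0.0441 + 0.0004 + 0.0529 + 0.0625 + 0.0100 + 0.0361 = 0.2060
B = 1 / 0.2060 = 4.8544

4.85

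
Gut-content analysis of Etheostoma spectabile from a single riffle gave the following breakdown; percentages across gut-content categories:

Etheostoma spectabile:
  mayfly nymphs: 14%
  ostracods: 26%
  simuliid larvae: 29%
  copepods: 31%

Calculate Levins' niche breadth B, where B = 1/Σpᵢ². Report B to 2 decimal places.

Convert percentages to proportions (divide by 100).
Σpᵢ² = 0.14² + 0.26² + 0.29² + 0.31² = 0.0196 + 0.0676 + 0.0841 + 0.0961 = 0.2674
B = 1 / 0.2674 = 3.7397

3.74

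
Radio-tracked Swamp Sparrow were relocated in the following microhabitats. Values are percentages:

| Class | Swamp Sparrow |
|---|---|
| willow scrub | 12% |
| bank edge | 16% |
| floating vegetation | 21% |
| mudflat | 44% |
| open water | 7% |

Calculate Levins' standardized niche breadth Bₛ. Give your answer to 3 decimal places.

0.635

Convert percentages to proportions (divide by 100).
Σpᵢ² = 0.12² + 0.16² + 0.21² + 0.44² + 0.07² = 0.0144 + 0.0256 + 0.0441 + 0.1936 + 0.0049 = 0.2826
B = 1 / 0.2826 = 3.53857
Bₛ = (B − 1)/(n − 1) = (3.53857 − 1)/(5 − 1) = 2.53857/4 = 0.63464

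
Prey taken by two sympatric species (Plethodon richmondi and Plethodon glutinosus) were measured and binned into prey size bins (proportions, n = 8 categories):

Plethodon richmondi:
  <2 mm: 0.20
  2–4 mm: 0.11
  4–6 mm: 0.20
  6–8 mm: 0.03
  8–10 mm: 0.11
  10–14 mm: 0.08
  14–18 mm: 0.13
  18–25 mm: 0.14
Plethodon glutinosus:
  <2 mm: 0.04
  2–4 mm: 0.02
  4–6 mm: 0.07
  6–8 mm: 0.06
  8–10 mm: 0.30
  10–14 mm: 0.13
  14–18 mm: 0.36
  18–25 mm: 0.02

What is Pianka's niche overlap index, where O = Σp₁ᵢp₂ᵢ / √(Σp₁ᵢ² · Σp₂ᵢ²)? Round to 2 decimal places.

0.62

Σ p₁ᵢp₂ᵢ = 0.0080 + 0.0022 + 0.0140 + 0.0018 + 0.0330 + 0.0104 + 0.0468 + 0.0028 = 0.1190
Σp_1ᵢ² = 0.20² + 0.11² + 0.20² + 0.03² + 0.11² + 0.08² + 0.13² + 0.14² = 0.0400 + 0.0121 + 0.0400 + 0.0009 + 0.0121 + 0.0064 + 0.0169 + 0.0196 = 0.1480
Σp_2ᵢ² = 0.04² + 0.02² + 0.07² + 0.06² + 0.30² + 0.13² + 0.36² + 0.02² = 0.0016 + 0.0004 + 0.0049 + 0.0036 + 0.0900 + 0.0169 + 0.1296 + 0.0004 = 0.2474
O = 0.1190 / √(0.1480 × 0.2474) = 0.1190 / 0.19135 = 0.6219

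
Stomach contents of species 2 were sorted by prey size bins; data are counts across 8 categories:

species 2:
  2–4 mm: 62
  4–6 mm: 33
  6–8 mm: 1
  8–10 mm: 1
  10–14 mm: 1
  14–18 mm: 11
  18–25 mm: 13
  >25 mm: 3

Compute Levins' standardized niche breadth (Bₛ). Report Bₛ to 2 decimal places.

Proportions for species 2 (n=125): 62/125=0.4960, 33/125=0.2640, 1/125=0.0080, 1/125=0.0080, 1/125=0.0080, 11/125=0.0880, 13/125=0.1040, 3/125=0.0240
Σpᵢ² = 0.4960² + 0.2640² + 0.0080² + 0.0080² + 0.0080² + 0.0880² + 0.1040² + 0.0240² = 0.246016 + 0.069696 + 0.000064 + 0.000064 + 0.000064 + 0.007744 + 0.010816 + 0.000576 = 0.335040
B = 1 / 0.335040 = 2.9847
Bₛ = (B − 1)/(n − 1) = (2.9847 − 1)/(8 − 1) = 1.9847/7 = 0.2835

0.28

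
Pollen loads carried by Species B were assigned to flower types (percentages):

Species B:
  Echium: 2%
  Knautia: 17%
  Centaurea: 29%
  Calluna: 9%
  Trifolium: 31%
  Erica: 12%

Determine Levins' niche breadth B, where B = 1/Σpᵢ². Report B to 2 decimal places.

4.31

Convert percentages to proportions (divide by 100).
Σpᵢ² = 0.02² + 0.17² + 0.29² + 0.09² + 0.31² + 0.12² = 0.0004 + 0.0289 + 0.0841 + 0.0081 + 0.0961 + 0.0144 = 0.2320
B = 1 / 0.2320 = 4.3103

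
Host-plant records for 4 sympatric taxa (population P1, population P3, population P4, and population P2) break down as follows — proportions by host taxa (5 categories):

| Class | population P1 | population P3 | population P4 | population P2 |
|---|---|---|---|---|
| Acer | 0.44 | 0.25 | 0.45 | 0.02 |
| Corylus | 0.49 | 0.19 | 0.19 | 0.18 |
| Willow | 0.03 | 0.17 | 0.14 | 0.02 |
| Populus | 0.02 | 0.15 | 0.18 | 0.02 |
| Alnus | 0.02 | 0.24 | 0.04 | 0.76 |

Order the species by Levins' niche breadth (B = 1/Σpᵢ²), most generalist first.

population P3 > population P4 > population P1 > population P2

Σp_P1ᵢ² = 0.44² + 0.49² + 0.03² + 0.02² + 0.02² = 0.1936 + 0.2401 + 0.0009 + 0.0004 + 0.0004 = 0.4354
B_P1 = 1 / 0.4354 = 2.2967
Σp_P3ᵢ² = 0.25² + 0.19² + 0.17² + 0.15² + 0.24² = 0.0625 + 0.0361 + 0.0289 + 0.0225 + 0.0576 = 0.2076
B_P3 = 1 / 0.2076 = 4.8170
Σp_P4ᵢ² = 0.45² + 0.19² + 0.14² + 0.18² + 0.04² = 0.2025 + 0.0361 + 0.0196 + 0.0324 + 0.0016 = 0.2922
B_P4 = 1 / 0.2922 = 3.4223
Σp_P2ᵢ² = 0.02² + 0.18² + 0.02² + 0.02² + 0.76² = 0.0004 + 0.0324 + 0.0004 + 0.0004 + 0.5776 = 0.6112
B_P2 = 1 / 0.6112 = 1.6361
Ranking by B (broadest → narrowest): population P3 (4.82) > population P4 (3.42) > population P1 (2.30) > population P2 (1.64)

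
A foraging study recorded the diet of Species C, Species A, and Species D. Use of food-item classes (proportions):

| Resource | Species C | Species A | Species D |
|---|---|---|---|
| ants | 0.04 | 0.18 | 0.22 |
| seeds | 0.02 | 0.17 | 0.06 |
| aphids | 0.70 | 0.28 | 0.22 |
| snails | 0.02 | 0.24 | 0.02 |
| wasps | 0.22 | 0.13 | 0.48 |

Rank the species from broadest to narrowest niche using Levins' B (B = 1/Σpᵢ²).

Species A > Species D > Species C

Σp_Cᵢ² = 0.04² + 0.02² + 0.70² + 0.02² + 0.22² = 0.0016 + 0.0004 + 0.4900 + 0.0004 + 0.0484 = 0.5408
B_C = 1 / 0.5408 = 1.8491
Σp_Aᵢ² = 0.18² + 0.17² + 0.28² + 0.24² + 0.13² = 0.0324 + 0.0289 + 0.0784 + 0.0576 + 0.0169 = 0.2142
B_A = 1 / 0.2142 = 4.6685
Σp_Dᵢ² = 0.22² + 0.06² + 0.22² + 0.02² + 0.48² = 0.0484 + 0.0036 + 0.0484 + 0.0004 + 0.2304 = 0.3312
B_D = 1 / 0.3312 = 3.0193
Ranking by B (broadest → narrowest): Species A (4.67) > Species D (3.02) > Species C (1.85)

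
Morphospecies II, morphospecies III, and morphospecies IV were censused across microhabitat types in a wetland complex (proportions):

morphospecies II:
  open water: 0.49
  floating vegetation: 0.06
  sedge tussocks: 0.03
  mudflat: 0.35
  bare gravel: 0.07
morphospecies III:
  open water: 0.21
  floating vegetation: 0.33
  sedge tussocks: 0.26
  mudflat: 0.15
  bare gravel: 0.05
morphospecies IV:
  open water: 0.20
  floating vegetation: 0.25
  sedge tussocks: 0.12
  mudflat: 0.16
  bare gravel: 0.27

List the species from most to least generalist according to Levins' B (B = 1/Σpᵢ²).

morphospecies IV > morphospecies III > morphospecies II

Σp_IIᵢ² = 0.49² + 0.06² + 0.03² + 0.35² + 0.07² = 0.2401 + 0.0036 + 0.0009 + 0.1225 + 0.0049 = 0.3720
B_II = 1 / 0.3720 = 2.6882
Σp_IIIᵢ² = 0.21² + 0.33² + 0.26² + 0.15² + 0.05² = 0.0441 + 0.1089 + 0.0676 + 0.0225 + 0.0025 = 0.2456
B_III = 1 / 0.2456 = 4.0717
Σp_IVᵢ² = 0.20² + 0.25² + 0.12² + 0.16² + 0.27² = 0.0400 + 0.0625 + 0.0144 + 0.0256 + 0.0729 = 0.2154
B_IV = 1 / 0.2154 = 4.6425
Ranking by B (broadest → narrowest): morphospecies IV (4.64) > morphospecies III (4.07) > morphospecies II (2.69)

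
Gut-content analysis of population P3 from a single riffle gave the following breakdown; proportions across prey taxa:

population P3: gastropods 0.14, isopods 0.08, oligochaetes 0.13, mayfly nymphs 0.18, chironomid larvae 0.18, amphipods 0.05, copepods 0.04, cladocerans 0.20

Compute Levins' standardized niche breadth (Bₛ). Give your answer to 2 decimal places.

Σpᵢ² = 0.14² + 0.08² + 0.13² + 0.18² + 0.18² + 0.05² + 0.04² + 0.20² = 0.0196 + 0.0064 + 0.0169 + 0.0324 + 0.0324 + 0.0025 + 0.0016 + 0.0400 = 0.1518
B = 1 / 0.1518 = 6.5876
Bₛ = (B − 1)/(n − 1) = (6.5876 − 1)/(8 − 1) = 5.5876/7 = 0.7982

0.80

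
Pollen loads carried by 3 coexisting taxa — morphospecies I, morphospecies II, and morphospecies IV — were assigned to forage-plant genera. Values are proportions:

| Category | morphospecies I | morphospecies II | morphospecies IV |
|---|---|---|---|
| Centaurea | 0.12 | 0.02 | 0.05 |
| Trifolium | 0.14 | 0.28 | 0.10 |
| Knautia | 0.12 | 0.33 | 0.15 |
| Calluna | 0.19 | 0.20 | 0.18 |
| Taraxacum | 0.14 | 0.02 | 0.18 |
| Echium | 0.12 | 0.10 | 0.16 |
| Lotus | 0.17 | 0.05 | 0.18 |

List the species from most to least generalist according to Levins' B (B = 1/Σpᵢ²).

morphospecies I > morphospecies IV > morphospecies II

Σp_Iᵢ² = 0.12² + 0.14² + 0.12² + 0.19² + 0.14² + 0.12² + 0.17² = 0.0144 + 0.0196 + 0.0144 + 0.0361 + 0.0196 + 0.0144 + 0.0289 = 0.1474
B_I = 1 / 0.1474 = 6.7843
Σp_IIᵢ² = 0.02² + 0.28² + 0.33² + 0.20² + 0.02² + 0.10² + 0.05² = 0.0004 + 0.0784 + 0.1089 + 0.0400 + 0.0004 + 0.0100 + 0.0025 = 0.2406
B_II = 1 / 0.2406 = 4.1563
Σp_IVᵢ² = 0.05² + 0.10² + 0.15² + 0.18² + 0.18² + 0.16² + 0.18² = 0.0025 + 0.0100 + 0.0225 + 0.0324 + 0.0324 + 0.0256 + 0.0324 = 0.1578
B_IV = 1 / 0.1578 = 6.3371
Ranking by B (broadest → narrowest): morphospecies I (6.78) > morphospecies IV (6.34) > morphospecies II (4.16)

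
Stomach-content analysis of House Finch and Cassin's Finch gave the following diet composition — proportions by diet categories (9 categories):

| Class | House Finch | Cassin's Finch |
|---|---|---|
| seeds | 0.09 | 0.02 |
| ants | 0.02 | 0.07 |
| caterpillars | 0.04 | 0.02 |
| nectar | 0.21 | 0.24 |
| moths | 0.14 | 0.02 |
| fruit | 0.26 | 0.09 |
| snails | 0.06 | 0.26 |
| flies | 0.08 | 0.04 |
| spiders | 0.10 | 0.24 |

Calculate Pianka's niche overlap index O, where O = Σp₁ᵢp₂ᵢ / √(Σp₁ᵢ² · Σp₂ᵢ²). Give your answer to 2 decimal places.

Σ p₁ᵢp₂ᵢ = 0.0018 + 0.0014 + 0.0008 + 0.0504 + 0.0028 + 0.0234 + 0.0156 + 0.0032 + 0.0240 = 0.1234
Σp_1ᵢ² = 0.09² + 0.02² + 0.04² + 0.21² + 0.14² + 0.26² + 0.06² + 0.08² + 0.10² = 0.0081 + 0.0004 + 0.0016 + 0.0441 + 0.0196 + 0.0676 + 0.0036 + 0.0064 + 0.0100 = 0.1614
Σp_2ᵢ² = 0.02² + 0.07² + 0.02² + 0.24² + 0.02² + 0.09² + 0.26² + 0.04² + 0.24² = 0.0004 + 0.0049 + 0.0004 + 0.0576 + 0.0004 + 0.0081 + 0.0676 + 0.0016 + 0.0576 = 0.1986
O = 0.1234 / √(0.1614 × 0.1986) = 0.1234 / 0.17904 = 0.6892

0.69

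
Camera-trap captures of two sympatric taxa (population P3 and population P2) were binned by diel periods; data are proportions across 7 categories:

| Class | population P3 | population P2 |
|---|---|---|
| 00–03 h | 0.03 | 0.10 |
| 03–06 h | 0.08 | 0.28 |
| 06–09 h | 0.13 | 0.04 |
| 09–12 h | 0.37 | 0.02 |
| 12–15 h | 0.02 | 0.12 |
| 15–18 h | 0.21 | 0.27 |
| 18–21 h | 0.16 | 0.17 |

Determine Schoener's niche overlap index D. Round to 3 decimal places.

0.560

Σ|p₁ᵢ − p₂ᵢ| = 0.07 + 0.20 + 0.09 + 0.35 + 0.10 + 0.06 + 0.01 = 0.88
D = 1 − ½ × 0.88 = 1 − 0.440 = 0.56000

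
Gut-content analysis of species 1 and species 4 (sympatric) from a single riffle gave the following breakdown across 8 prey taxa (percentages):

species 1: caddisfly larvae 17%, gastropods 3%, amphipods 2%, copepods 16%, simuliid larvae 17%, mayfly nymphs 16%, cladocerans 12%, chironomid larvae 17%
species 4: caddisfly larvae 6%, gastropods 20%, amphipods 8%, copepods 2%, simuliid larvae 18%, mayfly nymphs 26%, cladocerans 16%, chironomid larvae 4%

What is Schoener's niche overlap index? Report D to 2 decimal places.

Convert percentages to proportions (divide by 100).
Σ|p₁ᵢ − p₂ᵢ| = 0.11 + 0.17 + 0.06 + 0.14 + 0.01 + 0.10 + 0.04 + 0.13 = 0.76
D = 1 − ½ × 0.76 = 1 − 0.380 = 0.6200

0.62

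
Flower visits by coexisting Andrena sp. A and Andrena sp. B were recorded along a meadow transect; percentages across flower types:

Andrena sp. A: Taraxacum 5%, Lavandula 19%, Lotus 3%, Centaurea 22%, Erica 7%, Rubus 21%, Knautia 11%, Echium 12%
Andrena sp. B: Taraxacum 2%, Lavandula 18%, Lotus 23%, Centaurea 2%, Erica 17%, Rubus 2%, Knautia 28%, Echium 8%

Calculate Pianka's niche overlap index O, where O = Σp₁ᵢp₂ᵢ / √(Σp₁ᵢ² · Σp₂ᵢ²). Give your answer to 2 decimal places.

Convert percentages to proportions (divide by 100).
Σ p₁ᵢp₂ᵢ = 0.0010 + 0.0342 + 0.0069 + 0.0044 + 0.0119 + 0.0042 + 0.0308 + 0.0096 = 0.1030
Σp_1ᵢ² = 0.05² + 0.19² + 0.03² + 0.22² + 0.07² + 0.21² + 0.11² + 0.12² = 0.0025 + 0.0361 + 0.0009 + 0.0484 + 0.0049 + 0.0441 + 0.0121 + 0.0144 = 0.1634
Σp_2ᵢ² = 0.02² + 0.18² + 0.23² + 0.02² + 0.17² + 0.02² + 0.28² + 0.08² = 0.0004 + 0.0324 + 0.0529 + 0.0004 + 0.0289 + 0.0004 + 0.0784 + 0.0064 = 0.2002
O = 0.1030 / √(0.1634 × 0.2002) = 0.1030 / 0.18087 = 0.5695

0.57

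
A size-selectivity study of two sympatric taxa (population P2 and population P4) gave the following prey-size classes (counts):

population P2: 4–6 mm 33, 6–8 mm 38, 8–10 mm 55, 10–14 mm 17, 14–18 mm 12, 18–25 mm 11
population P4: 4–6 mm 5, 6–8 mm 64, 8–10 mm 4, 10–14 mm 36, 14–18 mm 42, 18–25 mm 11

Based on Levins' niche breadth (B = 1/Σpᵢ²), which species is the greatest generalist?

population P2

Proportions for population P2 (n=166): 33/166=0.1988, 38/166=0.2289, 55/166=0.3313, 17/166=0.1024, 12/166=0.0723, 11/166=0.0663
Proportions for population P4 (n=162): 5/162=0.0309, 64/162=0.3951, 4/162=0.0247, 36/162=0.2222, 42/162=0.2593, 11/162=0.0679
Σp_P2ᵢ² = 0.1988² + 0.2289² + 0.3313² + 0.1024² + 0.0723² + 0.0663² = 0.039521 + 0.052395 + 0.109760 + 0.010486 + 0.005227 + 0.004396 = 0.221785
B_P2 = 1 / 0.221785 = 4.5089
Σp_P4ᵢ² = 0.0309² + 0.3951² + 0.0247² + 0.2222² + 0.2593² + 0.0679² = 0.000955 + 0.156104 + 0.000610 + 0.049373 + 0.067236 + 0.004610 = 0.278888
B_P4 = 1 / 0.278888 = 3.5857
Highest B → broadest niche (most generalist): population P2 (B = 4.51).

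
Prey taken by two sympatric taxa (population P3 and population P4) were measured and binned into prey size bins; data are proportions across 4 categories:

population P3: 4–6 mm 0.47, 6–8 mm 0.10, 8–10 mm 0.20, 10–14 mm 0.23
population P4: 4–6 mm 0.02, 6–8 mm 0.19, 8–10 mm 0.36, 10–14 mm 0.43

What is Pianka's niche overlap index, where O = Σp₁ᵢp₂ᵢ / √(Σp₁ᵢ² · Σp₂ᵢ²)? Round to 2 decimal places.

0.59

Σ p₁ᵢp₂ᵢ = 0.0094 + 0.0190 + 0.0720 + 0.0989 = 0.1993
Σp_1ᵢ² = 0.47² + 0.10² + 0.20² + 0.23² = 0.2209 + 0.0100 + 0.0400 + 0.0529 = 0.3238
Σp_2ᵢ² = 0.02² + 0.19² + 0.36² + 0.43² = 0.0004 + 0.0361 + 0.1296 + 0.1849 = 0.3510
O = 0.1993 / √(0.3238 × 0.3510) = 0.1993 / 0.33713 = 0.5912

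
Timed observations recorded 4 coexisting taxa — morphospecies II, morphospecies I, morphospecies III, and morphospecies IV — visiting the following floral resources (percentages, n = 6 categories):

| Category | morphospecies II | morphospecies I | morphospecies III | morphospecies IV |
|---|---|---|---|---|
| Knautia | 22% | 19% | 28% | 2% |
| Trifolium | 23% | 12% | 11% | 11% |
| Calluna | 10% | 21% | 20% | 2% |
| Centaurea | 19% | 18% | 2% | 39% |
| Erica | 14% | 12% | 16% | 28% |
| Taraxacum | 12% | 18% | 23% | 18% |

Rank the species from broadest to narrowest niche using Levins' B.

morphospecies I > morphospecies II > morphospecies III > morphospecies IV

Convert percentages to proportions (divide by 100).
Σp_IIᵢ² = 0.22² + 0.23² + 0.10² + 0.19² + 0.14² + 0.12² = 0.0484 + 0.0529 + 0.0100 + 0.0361 + 0.0196 + 0.0144 = 0.1814
B_II = 1 / 0.1814 = 5.5127
Σp_Iᵢ² = 0.19² + 0.12² + 0.21² + 0.18² + 0.12² + 0.18² = 0.0361 + 0.0144 + 0.0441 + 0.0324 + 0.0144 + 0.0324 = 0.1738
B_I = 1 / 0.1738 = 5.7537
Σp_IIIᵢ² = 0.28² + 0.11² + 0.20² + 0.02² + 0.16² + 0.23² = 0.0784 + 0.0121 + 0.0400 + 0.0004 + 0.0256 + 0.0529 = 0.2094
B_III = 1 / 0.2094 = 4.7755
Σp_IVᵢ² = 0.02² + 0.11² + 0.02² + 0.39² + 0.28² + 0.18² = 0.0004 + 0.0121 + 0.0004 + 0.1521 + 0.0784 + 0.0324 = 0.2758
B_IV = 1 / 0.2758 = 3.6258
Ranking by B (broadest → narrowest): morphospecies I (5.75) > morphospecies II (5.51) > morphospecies III (4.78) > morphospecies IV (3.63)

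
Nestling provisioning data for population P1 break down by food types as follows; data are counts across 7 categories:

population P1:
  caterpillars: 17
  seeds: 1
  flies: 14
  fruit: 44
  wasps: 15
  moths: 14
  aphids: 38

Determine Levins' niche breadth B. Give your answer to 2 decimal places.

Proportions for population P1 (n=143): 17/143=0.1189, 1/143=0.0070, 14/143=0.0979, 44/143=0.3077, 15/143=0.1049, 14/143=0.0979, 38/143=0.2657
Σpᵢ² = 0.1189² + 0.0070² + 0.0979² + 0.3077² + 0.1049² + 0.0979² + 0.2657² = 0.014137 + 0.000049 + 0.009584 + 0.094679 + 0.011004 + 0.009584 + 0.070596 = 0.209633
B = 1 / 0.209633 = 4.7702

4.77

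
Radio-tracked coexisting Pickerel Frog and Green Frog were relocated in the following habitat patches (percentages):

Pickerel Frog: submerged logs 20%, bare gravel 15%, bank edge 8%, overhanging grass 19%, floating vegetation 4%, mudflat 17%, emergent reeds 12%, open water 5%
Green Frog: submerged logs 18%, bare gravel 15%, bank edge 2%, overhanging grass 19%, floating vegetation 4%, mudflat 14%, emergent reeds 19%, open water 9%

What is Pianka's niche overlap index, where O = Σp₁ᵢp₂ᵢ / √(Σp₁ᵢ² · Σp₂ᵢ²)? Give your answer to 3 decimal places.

0.963

Convert percentages to proportions (divide by 100).
Σ p₁ᵢp₂ᵢ = 0.0360 + 0.0225 + 0.0016 + 0.0361 + 0.0016 + 0.0238 + 0.0228 + 0.0045 = 0.1489
Σp_1ᵢ² = 0.20² + 0.15² + 0.08² + 0.19² + 0.04² + 0.17² + 0.12² + 0.05² = 0.0400 + 0.0225 + 0.0064 + 0.0361 + 0.0016 + 0.0289 + 0.0144 + 0.0025 = 0.1524
Σp_2ᵢ² = 0.18² + 0.15² + 0.02² + 0.19² + 0.04² + 0.14² + 0.19² + 0.09² = 0.0324 + 0.0225 + 0.0004 + 0.0361 + 0.0016 + 0.0196 + 0.0361 + 0.0081 = 0.1568
O = 0.1489 / √(0.1524 × 0.1568) = 0.1489 / 0.154584 = 0.96323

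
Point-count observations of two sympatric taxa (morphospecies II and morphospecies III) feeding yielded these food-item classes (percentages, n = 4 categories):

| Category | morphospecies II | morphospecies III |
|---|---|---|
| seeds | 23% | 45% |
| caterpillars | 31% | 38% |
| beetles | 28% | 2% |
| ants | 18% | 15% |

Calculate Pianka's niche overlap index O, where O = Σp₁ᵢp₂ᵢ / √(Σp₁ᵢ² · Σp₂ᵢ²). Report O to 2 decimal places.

Convert percentages to proportions (divide by 100).
Σ p₁ᵢp₂ᵢ = 0.1035 + 0.1178 + 0.0056 + 0.0270 = 0.2539
Σp_1ᵢ² = 0.23² + 0.31² + 0.28² + 0.18² = 0.0529 + 0.0961 + 0.0784 + 0.0324 = 0.2598
Σp_2ᵢ² = 0.45² + 0.38² + 0.02² + 0.15² = 0.2025 + 0.1444 + 0.0004 + 0.0225 = 0.3698
O = 0.2539 / √(0.2598 × 0.3698) = 0.2539 / 0.30996 = 0.8191

0.82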